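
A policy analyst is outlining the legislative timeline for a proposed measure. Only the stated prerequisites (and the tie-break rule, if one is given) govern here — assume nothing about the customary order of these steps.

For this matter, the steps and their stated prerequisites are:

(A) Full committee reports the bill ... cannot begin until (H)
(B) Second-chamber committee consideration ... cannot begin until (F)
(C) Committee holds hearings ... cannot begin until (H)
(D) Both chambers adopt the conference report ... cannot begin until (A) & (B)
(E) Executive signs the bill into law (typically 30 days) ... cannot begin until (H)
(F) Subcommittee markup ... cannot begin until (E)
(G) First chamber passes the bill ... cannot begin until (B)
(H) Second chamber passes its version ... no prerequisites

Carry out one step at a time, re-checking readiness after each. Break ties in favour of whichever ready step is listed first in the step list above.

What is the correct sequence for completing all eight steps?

(H), (A), (C), (E), (F), (B), (D), (G)

(H) is the only step with nothing outstanding, so it goes first.
(A), (C) and (E) are all available; (A) is listed earlier → (A).
Ready: (C) and (E). (C) is listed earlier → (C).
That leaves (E) as the only ready step → (E).
Next only (F) has its prerequisites met → (F).
(B) is the only step now ready → (B).
Ready: (D) and (G). (D) is listed earlier → (D).
(G) is the only step now ready → (G).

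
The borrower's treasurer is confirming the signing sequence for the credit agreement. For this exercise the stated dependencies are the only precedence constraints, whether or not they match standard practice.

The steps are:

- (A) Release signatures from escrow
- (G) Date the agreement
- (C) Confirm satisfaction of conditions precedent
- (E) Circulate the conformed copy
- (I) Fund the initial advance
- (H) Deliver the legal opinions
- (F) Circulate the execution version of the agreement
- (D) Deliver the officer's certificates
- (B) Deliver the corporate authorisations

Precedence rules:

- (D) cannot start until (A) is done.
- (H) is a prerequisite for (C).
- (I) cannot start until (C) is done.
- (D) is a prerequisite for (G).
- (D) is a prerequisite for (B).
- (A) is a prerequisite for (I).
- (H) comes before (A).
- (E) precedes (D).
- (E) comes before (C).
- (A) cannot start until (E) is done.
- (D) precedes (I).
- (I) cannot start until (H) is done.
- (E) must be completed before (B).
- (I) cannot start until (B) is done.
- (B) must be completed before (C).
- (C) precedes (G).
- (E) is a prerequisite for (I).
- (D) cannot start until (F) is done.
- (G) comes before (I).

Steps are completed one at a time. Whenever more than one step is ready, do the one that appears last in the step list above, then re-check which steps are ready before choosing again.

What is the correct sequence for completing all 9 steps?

(F), (H), (E), (A), (D), (B), (C), (G), (I)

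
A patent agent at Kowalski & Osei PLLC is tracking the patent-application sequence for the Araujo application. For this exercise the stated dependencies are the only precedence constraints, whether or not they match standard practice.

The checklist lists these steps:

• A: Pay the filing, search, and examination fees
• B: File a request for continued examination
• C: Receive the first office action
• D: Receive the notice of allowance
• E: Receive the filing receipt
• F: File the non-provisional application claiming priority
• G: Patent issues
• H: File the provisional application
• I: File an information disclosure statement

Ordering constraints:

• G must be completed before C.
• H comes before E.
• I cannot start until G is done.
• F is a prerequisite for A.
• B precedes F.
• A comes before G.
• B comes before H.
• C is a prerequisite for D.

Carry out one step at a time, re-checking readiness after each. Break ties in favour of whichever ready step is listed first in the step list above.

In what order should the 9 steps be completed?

B is the only step with nothing outstanding, so it goes first.
Now F and H have their prerequisites met. F is listed earlier, so F next.
A and H are both available; A is listed earlier → A.
G now also ready, so the ready set is {G, H}; G is listed earlier → G.
C and I now also ready, so the ready set is {C, H, I}; C is listed earlier → C.
D now also ready, so the ready set is {D, H, I}; D is listed earlier → D.
H and I are both available; H is listed earlier → H.
E now also ready, so the ready set is {E, I}; E is listed earlier → E.
That leaves I as the only ready step → I.

B, F, A, G, C, D, H, E, I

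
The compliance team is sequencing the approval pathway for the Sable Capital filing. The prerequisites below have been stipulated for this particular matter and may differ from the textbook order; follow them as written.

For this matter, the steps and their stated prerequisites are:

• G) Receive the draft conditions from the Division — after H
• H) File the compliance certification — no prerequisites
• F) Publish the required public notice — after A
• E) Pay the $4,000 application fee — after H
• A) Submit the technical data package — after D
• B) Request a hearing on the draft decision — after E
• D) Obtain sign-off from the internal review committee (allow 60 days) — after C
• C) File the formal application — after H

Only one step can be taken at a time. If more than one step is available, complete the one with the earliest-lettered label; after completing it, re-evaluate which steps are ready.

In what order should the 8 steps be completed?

H → C → D → A → E → B → F → G

Only H has no prerequisites, so it is first.
Ready: C, E and G. C has the earlier label → C.
Ready: D, E and G. D has the earlier label → D.
A now also ready, so the ready set is {A, E, G}; A has the earlier label → A.
Now E, F and G have their prerequisites met. E has the earlier label, so E next.
B, F and G are all available; B has the earlier label → B.
Ready: F and G. F has the earlier label → F.
That leaves G as the only ready step → G.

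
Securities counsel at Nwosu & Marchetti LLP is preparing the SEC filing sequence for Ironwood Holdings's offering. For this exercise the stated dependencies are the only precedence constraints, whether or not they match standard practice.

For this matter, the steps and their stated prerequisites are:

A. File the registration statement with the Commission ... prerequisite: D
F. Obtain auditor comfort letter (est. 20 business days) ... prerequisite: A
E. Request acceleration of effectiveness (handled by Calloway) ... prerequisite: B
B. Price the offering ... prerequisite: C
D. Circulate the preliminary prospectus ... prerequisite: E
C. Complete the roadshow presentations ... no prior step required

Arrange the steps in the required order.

C, B, E, D, A, F

C is the only step with nothing outstanding, so it goes first.
Next only B has its prerequisites met → B.
That leaves E as the only ready step → E.
Next only D has its prerequisites met → D.
A needed D, now all done → A.
F needed A, now all done → F.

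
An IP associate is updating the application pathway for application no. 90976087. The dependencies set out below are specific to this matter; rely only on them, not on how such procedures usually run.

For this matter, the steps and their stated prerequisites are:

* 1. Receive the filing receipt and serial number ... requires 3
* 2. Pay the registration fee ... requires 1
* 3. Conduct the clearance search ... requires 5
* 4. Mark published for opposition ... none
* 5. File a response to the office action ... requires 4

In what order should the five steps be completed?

Only 4 has no prerequisites, so it is first.
5 is the only step now ready → 5.
Next only 3 has its prerequisites met → 3.
That leaves 1 as the only ready step → 1.
2 needed 1, now all done → 2.

4 → 5 → 3 → 1 → 2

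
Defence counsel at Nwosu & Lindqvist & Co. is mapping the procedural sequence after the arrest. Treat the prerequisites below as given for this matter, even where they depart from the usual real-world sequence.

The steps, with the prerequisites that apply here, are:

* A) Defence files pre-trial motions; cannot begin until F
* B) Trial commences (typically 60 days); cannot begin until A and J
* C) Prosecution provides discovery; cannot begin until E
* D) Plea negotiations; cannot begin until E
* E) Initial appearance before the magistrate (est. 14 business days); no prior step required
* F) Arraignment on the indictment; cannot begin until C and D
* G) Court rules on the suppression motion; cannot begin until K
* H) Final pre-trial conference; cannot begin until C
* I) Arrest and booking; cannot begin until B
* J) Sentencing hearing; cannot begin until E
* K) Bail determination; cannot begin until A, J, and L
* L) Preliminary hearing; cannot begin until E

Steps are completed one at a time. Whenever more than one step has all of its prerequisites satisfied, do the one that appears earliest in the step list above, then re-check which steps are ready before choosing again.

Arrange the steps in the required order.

E, C, D, F, A, H, J, B, I, L, K, G

E has no prerequisites → E first.
Ready: C, D, J and L. C is listed earlier → C.
D, H, J and L are all available; D is listed earlier → D.
Ready: F, H, J and L. F is listed earlier → F.
Ready: A, H, J and L. A is listed earlier → A.
H, J and L are all available; H is listed earlier → H.
J and L are both available; J is listed earlier → J.
B and L are both available; B is listed earlier → B.
I now also ready, so the ready set is {I, L}; I is listed earlier → I.
L needed E, now all done → L.
K needed A, J and L, now all done → K.
G is the only step now ready → G.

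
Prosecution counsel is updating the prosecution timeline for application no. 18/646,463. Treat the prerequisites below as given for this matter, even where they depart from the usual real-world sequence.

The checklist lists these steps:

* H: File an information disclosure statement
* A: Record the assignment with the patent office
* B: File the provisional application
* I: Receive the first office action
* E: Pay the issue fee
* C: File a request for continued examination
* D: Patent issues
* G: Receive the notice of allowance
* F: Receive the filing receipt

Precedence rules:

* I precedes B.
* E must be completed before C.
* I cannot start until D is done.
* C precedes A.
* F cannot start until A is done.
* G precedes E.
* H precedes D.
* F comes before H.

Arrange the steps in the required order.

G → E → C → A → F → H → D → I → B

G is the only step with nothing outstanding, so it goes first.
E is the only step now ready → E.
C needed E, now all done → C.
That leaves A as the only ready step → A.
F needed A, now all done → F.
H needed F, now all done → H.
D needed H, now all done → D.
I needed D, now all done → I.
Next only B has its prerequisites met → B.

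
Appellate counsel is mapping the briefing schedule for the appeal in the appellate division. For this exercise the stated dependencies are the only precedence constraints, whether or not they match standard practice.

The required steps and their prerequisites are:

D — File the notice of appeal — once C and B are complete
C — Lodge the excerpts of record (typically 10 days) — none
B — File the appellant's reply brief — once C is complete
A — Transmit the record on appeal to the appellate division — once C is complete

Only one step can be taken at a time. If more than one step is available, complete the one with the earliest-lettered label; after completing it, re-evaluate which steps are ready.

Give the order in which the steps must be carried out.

C, A, B, D

C is the only step with nothing outstanding, so it goes first.
Ready: A and B. A has the earlier label → A.
B is the only step now ready → B.
That leaves D as the only ready step → D.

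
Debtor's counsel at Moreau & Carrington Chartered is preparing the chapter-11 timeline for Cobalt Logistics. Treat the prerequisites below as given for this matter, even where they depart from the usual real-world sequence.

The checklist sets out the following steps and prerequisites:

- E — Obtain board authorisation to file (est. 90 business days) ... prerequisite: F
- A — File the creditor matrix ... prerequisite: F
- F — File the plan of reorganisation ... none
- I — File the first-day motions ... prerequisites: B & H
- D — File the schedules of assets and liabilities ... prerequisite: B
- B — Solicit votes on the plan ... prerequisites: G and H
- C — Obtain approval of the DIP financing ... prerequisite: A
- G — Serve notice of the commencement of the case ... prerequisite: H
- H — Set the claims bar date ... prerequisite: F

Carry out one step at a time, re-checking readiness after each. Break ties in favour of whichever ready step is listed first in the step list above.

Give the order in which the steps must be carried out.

Only F has no prerequisites, so it is first.
Ready: E, A and H. E is listed earlier → E.
Now A and H have their prerequisites met. A is listed earlier, so A next.
Now C and H have their prerequisites met. C is listed earlier, so C next.
Next only H has its prerequisites met → H.
G is the only step now ready → G.
That leaves B as the only ready step → B.
Ready: I and D. I is listed earlier → I.
D needed B, now all done → D.

F E A C H G B I D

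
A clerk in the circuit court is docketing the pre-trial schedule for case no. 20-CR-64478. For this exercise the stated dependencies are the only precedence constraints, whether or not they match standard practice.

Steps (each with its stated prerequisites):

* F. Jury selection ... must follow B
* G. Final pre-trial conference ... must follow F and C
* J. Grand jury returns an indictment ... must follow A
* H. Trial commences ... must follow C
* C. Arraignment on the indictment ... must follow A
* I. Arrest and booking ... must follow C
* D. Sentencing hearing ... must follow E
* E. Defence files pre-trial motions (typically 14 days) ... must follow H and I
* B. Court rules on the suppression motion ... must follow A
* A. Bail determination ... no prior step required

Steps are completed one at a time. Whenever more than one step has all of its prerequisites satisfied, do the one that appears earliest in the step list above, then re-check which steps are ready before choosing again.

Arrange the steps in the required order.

A, J, C, H, I, E, D, B, F, G

Only A has no prerequisites, so it is first.
Now J, C and B have their prerequisites met. J is listed earlier, so J next.
Ready: C and B. C is listed earlier → C.
Ready: H, I and B. H is listed earlier → H.
I and B are both available; I is listed earlier → I.
E now also ready, so the ready set is {E, B}; E is listed earlier → E.
D now also ready, so the ready set is {D, B}; D is listed earlier → D.
B needed A, now all done → B.
F is the only step now ready → F.
G needed F and C, now all done → G.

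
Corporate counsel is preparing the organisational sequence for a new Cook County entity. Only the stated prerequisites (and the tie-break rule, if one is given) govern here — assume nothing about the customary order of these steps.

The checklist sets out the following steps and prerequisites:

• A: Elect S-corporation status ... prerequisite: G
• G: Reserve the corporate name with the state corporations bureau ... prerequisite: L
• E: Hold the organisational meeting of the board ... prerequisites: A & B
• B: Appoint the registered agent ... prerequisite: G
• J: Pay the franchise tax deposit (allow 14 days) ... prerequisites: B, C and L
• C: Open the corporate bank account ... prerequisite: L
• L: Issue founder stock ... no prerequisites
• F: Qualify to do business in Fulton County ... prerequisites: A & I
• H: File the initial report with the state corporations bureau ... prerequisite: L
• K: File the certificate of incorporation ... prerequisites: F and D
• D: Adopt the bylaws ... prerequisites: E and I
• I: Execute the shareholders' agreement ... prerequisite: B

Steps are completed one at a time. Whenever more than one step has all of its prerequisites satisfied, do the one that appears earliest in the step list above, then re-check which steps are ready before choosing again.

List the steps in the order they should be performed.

L, G, A, B, E, C, J, H, I, F, D, K

Only L has no prerequisites, so it is first.
G, C and H are all available; G is listed earlier → G.
A and B now also ready, so the ready set is {A, B, C, H}; A is listed earlier → A.
Ready: B, C and H. B is listed earlier → B.
E and I now also ready, so the ready set is {E, C, H, I}; E is listed earlier → E.
Now C, H and I have their prerequisites met. C is listed earlier, so C next.
J now also ready, so the ready set is {J, H, I}; J is listed earlier → J.
Ready: H and I. H is listed earlier → H.
I needed B, now all done → I.
F and D are both available; F is listed earlier → F.
D needed E and I, now all done → D.
Next only K has its prerequisites met → K.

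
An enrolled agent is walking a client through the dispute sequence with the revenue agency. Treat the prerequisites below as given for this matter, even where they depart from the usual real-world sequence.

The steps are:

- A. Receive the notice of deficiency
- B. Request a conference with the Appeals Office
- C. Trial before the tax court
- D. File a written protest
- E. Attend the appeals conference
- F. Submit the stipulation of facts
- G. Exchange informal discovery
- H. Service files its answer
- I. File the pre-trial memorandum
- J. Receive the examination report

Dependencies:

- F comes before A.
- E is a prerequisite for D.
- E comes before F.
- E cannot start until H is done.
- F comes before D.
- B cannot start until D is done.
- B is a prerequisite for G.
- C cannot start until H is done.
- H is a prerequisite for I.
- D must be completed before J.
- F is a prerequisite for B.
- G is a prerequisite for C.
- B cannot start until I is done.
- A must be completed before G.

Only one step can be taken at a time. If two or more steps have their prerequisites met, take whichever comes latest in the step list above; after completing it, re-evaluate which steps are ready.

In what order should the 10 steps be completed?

H is the only step with nothing outstanding, so it goes first.
Ready: I and E. I is listed later → I.
That leaves E as the only ready step → E.
F is the only step now ready → F.
Now D and A have their prerequisites met. D is listed later, so D next.
J and B now also ready, so the ready set is {J, B, A}; J is listed later → J.
Now B and A have their prerequisites met. B is listed later, so B next.
A needed F, now all done → A.
G needed B and A, now all done → G.
That leaves C as the only ready step → C.

H → I → E → F → D → J → B → A → G → C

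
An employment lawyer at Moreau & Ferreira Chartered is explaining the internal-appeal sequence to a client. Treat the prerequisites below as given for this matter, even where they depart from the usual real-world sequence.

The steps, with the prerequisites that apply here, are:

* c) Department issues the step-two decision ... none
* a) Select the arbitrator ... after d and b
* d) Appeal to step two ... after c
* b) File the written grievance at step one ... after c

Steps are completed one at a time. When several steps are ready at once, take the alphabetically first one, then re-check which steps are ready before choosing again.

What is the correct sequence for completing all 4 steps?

c, b, d, a

c is the only step with nothing outstanding, so it goes first.
b and d are both available; b has the earlier label → b.
Next only d has its prerequisites met → d.
a needed b and d, now all done → a.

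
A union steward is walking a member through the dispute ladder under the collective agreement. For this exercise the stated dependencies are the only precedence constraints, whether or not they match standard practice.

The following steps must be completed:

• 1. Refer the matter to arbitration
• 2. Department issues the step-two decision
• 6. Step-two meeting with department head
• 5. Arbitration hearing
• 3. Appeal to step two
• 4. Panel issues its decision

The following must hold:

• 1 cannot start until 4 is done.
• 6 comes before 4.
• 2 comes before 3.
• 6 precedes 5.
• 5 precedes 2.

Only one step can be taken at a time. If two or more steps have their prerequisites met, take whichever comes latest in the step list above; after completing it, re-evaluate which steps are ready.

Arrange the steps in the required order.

6, 4, 5, 2, 3, 1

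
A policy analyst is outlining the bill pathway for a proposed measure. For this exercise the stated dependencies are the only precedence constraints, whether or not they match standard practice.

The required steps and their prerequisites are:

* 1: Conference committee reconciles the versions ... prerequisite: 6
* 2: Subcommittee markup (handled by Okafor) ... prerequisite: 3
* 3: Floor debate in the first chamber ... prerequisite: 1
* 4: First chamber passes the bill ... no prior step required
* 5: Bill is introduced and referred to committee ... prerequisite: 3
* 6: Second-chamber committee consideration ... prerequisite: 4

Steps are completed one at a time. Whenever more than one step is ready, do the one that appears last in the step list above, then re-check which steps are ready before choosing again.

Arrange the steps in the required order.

4 6 1 3 5 2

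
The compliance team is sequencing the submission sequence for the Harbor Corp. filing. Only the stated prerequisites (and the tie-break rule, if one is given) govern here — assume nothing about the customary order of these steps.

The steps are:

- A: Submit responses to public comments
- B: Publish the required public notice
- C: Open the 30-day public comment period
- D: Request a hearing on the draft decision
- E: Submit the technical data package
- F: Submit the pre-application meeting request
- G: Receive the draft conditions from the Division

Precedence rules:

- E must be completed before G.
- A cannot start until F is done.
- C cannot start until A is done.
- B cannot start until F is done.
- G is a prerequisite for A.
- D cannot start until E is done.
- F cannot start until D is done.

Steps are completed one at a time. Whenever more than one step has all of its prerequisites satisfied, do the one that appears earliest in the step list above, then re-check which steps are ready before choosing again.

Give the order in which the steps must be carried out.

E is the only step with nothing outstanding, so it goes first.
D and G are both available; D is listed earlier → D.
F now also ready, so the ready set is {F, G}; F is listed earlier → F.
B now also ready, so the ready set is {B, G}; B is listed earlier → B.
G is the only step now ready → G.
That leaves A as the only ready step → A.
C needed A, now all done → C.

E → D → F → B → G → A → C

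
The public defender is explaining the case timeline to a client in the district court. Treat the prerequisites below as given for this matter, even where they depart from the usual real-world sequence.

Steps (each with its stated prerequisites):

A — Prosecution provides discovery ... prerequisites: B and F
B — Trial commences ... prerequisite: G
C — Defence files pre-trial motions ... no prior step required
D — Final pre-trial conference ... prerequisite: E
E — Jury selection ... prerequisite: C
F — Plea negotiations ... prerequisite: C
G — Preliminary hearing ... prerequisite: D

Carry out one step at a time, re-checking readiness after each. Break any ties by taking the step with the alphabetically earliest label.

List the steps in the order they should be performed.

C, E, D, F, G, B, A

Only C has no prerequisites, so it is first.
E and F are both available; E has the earlier label → E.
D now also ready, so the ready set is {D, F}; D has the earlier label → D.
Now F and G have their prerequisites met. F has the earlier label, so F next.
G is the only step now ready → G.
B is the only step now ready → B.
Next only A has its prerequisites met → A.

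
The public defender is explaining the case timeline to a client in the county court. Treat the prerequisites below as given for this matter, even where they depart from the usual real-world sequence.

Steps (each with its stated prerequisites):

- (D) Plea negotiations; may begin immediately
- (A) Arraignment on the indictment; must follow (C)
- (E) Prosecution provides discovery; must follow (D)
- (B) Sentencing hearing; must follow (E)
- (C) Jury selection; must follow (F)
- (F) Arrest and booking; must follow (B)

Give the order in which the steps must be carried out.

(D), (E), (B), (F), (C), (A)

(D) has no prerequisites → (D) first.
That leaves (E) as the only ready step → (E).
That leaves (B) as the only ready step → (B).
(F) is the only step now ready → (F).
(C) is the only step now ready → (C).
Next only (A) has its prerequisites met → (A).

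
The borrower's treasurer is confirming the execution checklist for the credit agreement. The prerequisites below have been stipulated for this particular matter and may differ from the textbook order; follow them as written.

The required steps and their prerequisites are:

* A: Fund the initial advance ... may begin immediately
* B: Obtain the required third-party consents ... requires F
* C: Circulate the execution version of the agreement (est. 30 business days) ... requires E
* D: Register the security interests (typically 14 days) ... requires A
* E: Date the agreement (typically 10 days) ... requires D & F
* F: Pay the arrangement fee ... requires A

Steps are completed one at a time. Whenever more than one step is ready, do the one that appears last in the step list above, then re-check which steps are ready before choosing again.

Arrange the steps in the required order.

A is the only step with nothing outstanding, so it goes first.
Now F and D have their prerequisites met. F is listed later, so F next.
Ready: D and B. D is listed later → D.
E now also ready, so the ready set is {E, B}; E is listed later → E.
C now also ready, so the ready set is {C, B}; C is listed later → C.
B is the only step now ready → B.

A, F, D, E, C, B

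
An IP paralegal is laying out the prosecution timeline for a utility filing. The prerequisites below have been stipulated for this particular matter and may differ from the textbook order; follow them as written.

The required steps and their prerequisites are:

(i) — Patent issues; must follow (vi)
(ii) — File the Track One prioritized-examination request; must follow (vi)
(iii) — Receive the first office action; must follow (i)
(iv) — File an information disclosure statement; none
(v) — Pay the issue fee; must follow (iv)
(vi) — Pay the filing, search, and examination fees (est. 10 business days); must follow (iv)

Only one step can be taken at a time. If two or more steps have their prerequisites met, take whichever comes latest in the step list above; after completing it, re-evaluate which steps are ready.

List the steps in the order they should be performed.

(iv) is the only step with nothing outstanding, so it goes first.
(vi) and (v) are both available; (vi) is listed later → (vi).
Ready: (v), (ii) and (i). (v) is listed later → (v).
(ii) and (i) are both available; (ii) is listed later → (ii).
(i) needed (vi), now all done → (i).
Next only (iii) has its prerequisites met → (iii).

(iv), (vi), (v), (ii), (i), (iii)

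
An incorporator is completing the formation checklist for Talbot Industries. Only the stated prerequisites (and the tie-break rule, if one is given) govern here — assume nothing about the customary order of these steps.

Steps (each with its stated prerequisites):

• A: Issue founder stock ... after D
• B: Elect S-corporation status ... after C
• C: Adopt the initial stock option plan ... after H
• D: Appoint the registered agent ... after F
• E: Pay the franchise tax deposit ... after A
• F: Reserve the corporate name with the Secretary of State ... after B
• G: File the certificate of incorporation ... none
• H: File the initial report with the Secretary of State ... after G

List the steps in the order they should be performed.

G H C B F D A E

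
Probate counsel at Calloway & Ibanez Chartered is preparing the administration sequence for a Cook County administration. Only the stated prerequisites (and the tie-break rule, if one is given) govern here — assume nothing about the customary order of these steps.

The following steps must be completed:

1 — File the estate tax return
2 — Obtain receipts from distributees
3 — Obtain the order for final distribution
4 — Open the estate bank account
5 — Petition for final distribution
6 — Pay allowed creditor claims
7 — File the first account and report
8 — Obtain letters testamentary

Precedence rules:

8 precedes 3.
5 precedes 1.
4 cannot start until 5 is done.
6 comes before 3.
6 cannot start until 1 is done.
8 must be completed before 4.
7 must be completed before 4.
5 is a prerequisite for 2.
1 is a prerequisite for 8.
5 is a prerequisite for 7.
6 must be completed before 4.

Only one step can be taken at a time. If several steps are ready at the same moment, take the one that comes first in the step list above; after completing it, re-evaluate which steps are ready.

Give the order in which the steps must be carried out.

Only 5 has no prerequisites, so it is first.
Ready: 1, 2 and 7. 1 is listed earlier → 1.
Now 2, 6, 7 and 8 have their prerequisites met. 2 is listed earlier, so 2 next.
Now 6, 7 and 8 have their prerequisites met. 6 is listed earlier, so 6 next.
7 and 8 are both available; 7 is listed earlier → 7.
Next only 8 has its prerequisites met → 8.
Now 3 and 4 have their prerequisites met. 3 is listed earlier, so 3 next.
Next only 4 has its prerequisites met → 4.

5, 1, 2, 6, 7, 8, 3, 4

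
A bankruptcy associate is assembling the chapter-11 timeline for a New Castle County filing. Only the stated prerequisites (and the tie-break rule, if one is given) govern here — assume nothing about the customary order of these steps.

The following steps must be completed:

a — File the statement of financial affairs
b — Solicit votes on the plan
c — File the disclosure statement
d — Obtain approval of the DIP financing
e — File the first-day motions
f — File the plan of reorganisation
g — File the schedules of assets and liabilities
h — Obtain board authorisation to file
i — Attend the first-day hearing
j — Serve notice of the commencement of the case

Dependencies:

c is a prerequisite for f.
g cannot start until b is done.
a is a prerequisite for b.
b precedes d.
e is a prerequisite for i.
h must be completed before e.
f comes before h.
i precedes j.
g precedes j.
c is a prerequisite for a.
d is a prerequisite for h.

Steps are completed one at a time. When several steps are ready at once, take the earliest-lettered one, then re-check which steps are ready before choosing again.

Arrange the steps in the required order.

c → a → b → d → f → g → h → e → i → j

c is the only step with nothing outstanding, so it goes first.
a and f are both available; a has the earlier label → a.
Ready: b and f. b has the earlier label → b.
d and g now also ready, so the ready set is {d, f, g}; d has the earlier label → d.
Ready: f and g. f has the earlier label → f.
Ready: g and h. g has the earlier label → g.
That leaves h as the only ready step → h.
That leaves e as the only ready step → e.
i is the only step now ready → i.
That leaves j as the only ready step → j.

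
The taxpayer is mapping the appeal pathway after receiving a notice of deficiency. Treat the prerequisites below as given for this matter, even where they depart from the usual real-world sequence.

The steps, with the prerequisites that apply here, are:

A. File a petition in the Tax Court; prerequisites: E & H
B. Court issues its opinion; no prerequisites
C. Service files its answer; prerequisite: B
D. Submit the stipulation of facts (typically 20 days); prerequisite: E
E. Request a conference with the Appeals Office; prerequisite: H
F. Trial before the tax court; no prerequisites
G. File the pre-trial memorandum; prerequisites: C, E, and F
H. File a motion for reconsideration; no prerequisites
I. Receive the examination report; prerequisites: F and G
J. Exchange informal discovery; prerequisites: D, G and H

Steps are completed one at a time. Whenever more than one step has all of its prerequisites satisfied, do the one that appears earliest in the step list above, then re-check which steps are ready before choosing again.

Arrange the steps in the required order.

B, C, F, H, E, A, D, G, I, J

Nothing is required for B, F and H. B is listed earlier → B first.
Ready: C, F and H. C is listed earlier → C.
Ready: F and H. F is listed earlier → F.
Next only H has its prerequisites met → H.
E needed H, now all done → E.
Ready: A, D and G. A is listed earlier → A.
D and G are both available; D is listed earlier → D.
G is the only step now ready → G.
Ready: I and J. I is listed earlier → I.
J needed D, G and H, now all done → J.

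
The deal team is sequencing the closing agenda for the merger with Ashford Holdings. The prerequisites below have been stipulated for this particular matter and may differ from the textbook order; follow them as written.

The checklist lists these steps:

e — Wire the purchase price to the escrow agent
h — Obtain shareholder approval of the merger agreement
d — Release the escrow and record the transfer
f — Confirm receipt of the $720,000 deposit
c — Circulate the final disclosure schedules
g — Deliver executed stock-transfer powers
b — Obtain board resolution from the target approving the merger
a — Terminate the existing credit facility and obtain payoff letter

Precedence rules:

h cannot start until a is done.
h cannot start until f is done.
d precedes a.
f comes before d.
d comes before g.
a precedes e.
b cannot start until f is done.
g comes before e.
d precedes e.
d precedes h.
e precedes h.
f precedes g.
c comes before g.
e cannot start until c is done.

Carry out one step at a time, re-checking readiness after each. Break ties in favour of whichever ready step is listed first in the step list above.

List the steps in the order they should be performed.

f, d, c, g, b, a, e, h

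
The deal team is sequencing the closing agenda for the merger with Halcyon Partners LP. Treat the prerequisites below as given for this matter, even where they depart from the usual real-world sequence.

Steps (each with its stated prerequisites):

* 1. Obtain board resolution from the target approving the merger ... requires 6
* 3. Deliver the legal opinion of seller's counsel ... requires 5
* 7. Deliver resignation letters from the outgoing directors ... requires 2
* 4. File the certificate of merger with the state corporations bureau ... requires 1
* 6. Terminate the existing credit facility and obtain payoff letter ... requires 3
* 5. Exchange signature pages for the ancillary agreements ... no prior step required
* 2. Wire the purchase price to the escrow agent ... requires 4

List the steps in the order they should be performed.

5 → 3 → 6 → 1 → 4 → 2 → 7

5 is the only step with nothing outstanding, so it goes first.
Next only 3 has its prerequisites met → 3.
That leaves 6 as the only ready step → 6.
That leaves 1 as the only ready step → 1.
4 needed 1, now all done → 4.
That leaves 2 as the only ready step → 2.
That leaves 7 as the only ready step → 7.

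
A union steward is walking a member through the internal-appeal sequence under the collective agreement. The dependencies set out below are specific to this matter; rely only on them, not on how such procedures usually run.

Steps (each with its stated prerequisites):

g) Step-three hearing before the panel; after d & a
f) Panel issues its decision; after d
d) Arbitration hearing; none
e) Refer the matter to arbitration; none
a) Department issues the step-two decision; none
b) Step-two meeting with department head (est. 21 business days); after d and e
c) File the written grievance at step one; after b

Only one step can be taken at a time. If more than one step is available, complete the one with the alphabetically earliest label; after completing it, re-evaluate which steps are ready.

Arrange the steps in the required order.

a → d → e → b → c → f → g

Nothing is required for a, d and e. a has the earlier label → a first.
Now d and e have their prerequisites met. d has the earlier label, so d next.
f and g now also ready, so the ready set is {e, f, g}; e has the earlier label → e.
b now also ready, so the ready set is {b, f, g}; b has the earlier label → b.
c now also ready, so the ready set is {c, f, g}; c has the earlier label → c.
Now f and g have their prerequisites met. f has the earlier label, so f next.
g needed a and d, now all done → g.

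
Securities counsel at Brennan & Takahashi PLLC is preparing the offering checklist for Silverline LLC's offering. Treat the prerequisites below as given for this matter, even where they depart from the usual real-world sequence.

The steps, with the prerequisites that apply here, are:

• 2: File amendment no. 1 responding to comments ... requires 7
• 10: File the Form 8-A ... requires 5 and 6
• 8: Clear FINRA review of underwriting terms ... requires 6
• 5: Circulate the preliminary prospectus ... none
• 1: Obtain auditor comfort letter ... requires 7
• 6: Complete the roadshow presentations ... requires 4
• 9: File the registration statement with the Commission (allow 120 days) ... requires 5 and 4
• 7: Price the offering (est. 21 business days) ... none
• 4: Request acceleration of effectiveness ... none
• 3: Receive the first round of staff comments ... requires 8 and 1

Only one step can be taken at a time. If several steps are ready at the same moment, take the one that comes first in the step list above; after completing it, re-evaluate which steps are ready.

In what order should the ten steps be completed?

5, 7 and 4 have no prerequisites; 5 is listed earlier, so 5 is first.
7 and 4 are both available; 7 is listed earlier → 7.
2 and 1 now also ready, so the ready set is {2, 1, 4}; 2 is listed earlier → 2.
1 and 4 are both available; 1 is listed earlier → 1.
Next only 4 has its prerequisites met → 4.
6 and 9 are both available; 6 is listed earlier → 6.
10, 8 and 9 are all available; 10 is listed earlier → 10.
8 and 9 are both available; 8 is listed earlier → 8.
9 and 3 are both available; 9 is listed earlier → 9.
3 needed 8 and 1, now all done → 3.

5, 7, 2, 1, 4, 6, 10, 8, 9, 3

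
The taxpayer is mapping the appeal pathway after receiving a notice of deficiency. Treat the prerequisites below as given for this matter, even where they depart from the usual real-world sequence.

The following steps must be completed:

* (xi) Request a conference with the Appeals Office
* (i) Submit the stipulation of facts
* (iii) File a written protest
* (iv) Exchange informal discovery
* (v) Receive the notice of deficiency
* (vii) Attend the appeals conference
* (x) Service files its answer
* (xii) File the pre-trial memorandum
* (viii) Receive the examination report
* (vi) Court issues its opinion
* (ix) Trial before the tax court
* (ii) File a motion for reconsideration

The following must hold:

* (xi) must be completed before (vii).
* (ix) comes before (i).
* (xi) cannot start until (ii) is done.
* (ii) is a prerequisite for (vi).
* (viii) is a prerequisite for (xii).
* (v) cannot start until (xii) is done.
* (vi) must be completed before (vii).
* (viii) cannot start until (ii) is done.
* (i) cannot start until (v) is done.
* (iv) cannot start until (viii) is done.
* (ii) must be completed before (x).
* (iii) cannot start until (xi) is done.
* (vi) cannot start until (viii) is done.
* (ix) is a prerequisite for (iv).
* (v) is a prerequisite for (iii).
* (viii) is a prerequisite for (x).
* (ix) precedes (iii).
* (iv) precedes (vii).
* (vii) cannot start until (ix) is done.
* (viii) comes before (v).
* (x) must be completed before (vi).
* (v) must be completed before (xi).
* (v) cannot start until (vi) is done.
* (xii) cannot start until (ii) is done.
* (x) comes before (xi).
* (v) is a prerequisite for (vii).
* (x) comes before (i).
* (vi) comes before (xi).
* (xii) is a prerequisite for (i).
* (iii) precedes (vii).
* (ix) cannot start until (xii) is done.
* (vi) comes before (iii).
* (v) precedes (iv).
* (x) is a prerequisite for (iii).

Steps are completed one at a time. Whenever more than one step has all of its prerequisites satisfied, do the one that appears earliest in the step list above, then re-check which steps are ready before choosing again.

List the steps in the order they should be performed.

(ii), (viii), (x), (xii), (vi), (v), (xi), (ix), (i), (iii), (iv), (vii)

(ii) is the only step with nothing outstanding, so it goes first.
Next only (viii) has its prerequisites met → (viii).
Now (x) and (xii) have their prerequisites met. (x) is listed earlier, so (x) next.
(xii) and (vi) are both available; (xii) is listed earlier → (xii).
(vi) and (ix) are both available; (vi) is listed earlier → (vi).
Ready: (v) and (ix). (v) is listed earlier → (v).
Ready: (xi) and (ix). (xi) is listed earlier → (xi).
(ix) needed (xii), now all done → (ix).
Ready: (i), (iii) and (iv). (i) is listed earlier → (i).
(iii) and (iv) are both available; (iii) is listed earlier → (iii).
(iv) needed (v), (viii) and (ix), now all done → (iv).
(vii) is the only step now ready → (vii).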